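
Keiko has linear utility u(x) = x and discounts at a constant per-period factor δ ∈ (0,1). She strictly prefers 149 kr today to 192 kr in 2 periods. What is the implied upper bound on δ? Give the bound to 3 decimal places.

δ < 0.881

Under u(x) = x this choice says 149 > δ^2·192.
So δ^2 < 149/192 = 0.77604; taking the square root of both positive sides preserves the inequality.
δ < 0.77604^(1/2) = 0.881.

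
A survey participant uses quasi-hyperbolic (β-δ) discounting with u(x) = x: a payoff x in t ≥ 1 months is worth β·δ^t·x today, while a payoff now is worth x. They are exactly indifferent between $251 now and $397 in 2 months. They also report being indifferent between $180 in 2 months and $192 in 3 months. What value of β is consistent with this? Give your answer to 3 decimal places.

β ≈ 0.719

The second indifference involves only future payoffs, so β cancels: β·δ^2·180 = β·δ^3·192, giving δ = 180/192 = 0.93750.
Substituting δ into 251 = β·δ^2·397: β = 251/(348.926) ≈ 0.719.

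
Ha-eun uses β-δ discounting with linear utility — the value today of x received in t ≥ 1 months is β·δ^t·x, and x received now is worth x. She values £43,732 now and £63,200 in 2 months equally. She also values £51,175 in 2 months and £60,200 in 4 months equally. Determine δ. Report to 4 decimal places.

The second indifference involves only future payoffs, so β cancels: β·δ^2·51175 = β·δ^4·60200, giving δ^2 = 51175/60200 = 0.85008, so δ = 0.92200.

δ ≈ 0.9220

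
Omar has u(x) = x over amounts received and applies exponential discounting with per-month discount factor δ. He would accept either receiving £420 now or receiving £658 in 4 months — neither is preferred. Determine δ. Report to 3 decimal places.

Equating discounted utilities: u(420) = δ^4·u(658) ⇒ δ^4 = u(420)/u(658).
With u(x) = x: δ^4 = 420/658 = 0.63830.
Taking the 4th root: δ = 0.63830^(1/4) ≈ 0.894.

δ ≈ 0.894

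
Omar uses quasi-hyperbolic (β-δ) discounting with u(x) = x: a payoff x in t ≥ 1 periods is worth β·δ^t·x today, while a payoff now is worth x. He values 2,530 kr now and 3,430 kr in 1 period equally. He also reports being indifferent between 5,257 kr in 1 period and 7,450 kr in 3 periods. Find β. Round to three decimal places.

The second indifference involves only future payoffs, so β cancels: β·δ^1·5257 = β·δ^3·7450, giving δ^2 = 5257/7450 = 0.70564, so δ = 0.84002.
Now use the now-vs-future pair: 2530 = β·δ·3430 gives β = 2530/(0.84002·3430) ≈ 0.878.

β ≈ 0.878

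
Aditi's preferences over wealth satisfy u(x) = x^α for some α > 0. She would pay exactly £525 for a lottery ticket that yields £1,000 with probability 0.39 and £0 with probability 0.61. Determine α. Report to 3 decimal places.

α ≈ 1.461

Since u(0) = 0, the lottery's EU is 0.39·1000^α.
Indifference: 525^α = 0.39·1000^α, so (525/1000)^α = 0.39.
Taking logs: α·ln(525/1000) = ln(0.39), so α = -0.941609 / -0.644357 ≈ 1.461.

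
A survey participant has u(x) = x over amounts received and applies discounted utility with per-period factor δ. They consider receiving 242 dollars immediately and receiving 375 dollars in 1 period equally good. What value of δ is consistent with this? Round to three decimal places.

Equating discounted utilities: u(242) = δ·u(375) ⇒ δ = u(242)/u(375).
With u(x) = x: δ = 242/375 = 0.64533.

δ ≈ 0.645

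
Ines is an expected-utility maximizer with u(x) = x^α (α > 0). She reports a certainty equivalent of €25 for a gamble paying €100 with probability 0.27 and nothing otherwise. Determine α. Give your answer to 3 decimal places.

α ≈ 0.944

EU(lottery) = 0.27·100^α + 0.73·0 = 0.27·100^α.
Equating: 25^α = 0.27·100^α, i.e. 0.2500^α = 0.27.
Take logs: α = ln 0.27 / ln(25/100) ≈ 0.94448.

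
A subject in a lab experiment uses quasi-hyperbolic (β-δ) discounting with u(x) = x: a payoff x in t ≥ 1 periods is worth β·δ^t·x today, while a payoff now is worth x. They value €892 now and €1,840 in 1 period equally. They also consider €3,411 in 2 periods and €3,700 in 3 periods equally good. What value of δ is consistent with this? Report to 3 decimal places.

Both payoffs in the second observation are in the future, so β drops out: δ^2·3411 = δ^3·3700 ⇒ δ = 3411/3700 = 0.92189.

δ ≈ 0.922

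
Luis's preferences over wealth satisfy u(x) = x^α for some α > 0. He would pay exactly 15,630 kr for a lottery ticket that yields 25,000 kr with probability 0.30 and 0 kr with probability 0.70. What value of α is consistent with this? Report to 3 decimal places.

EU(lottery) = 0.30·25000^α + 0.70·0 = 0.30·25000^α.
Indifference: 15630^α = 0.30·25000^α, so (15630/25000)^α = 0.30.
Taking logs: α·ln(15630/25000) = ln(0.30), so α = -1.203973 / -0.469684 ≈ 2.563.

α ≈ 2.563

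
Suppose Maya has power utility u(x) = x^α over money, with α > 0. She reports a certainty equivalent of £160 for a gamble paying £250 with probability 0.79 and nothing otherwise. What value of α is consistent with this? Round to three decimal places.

α ≈ 0.528

Since u(0) = 0, the lottery's EU is 0.79·250^α.
Indifference: 160^α = 0.79·250^α, so (160/250)^α = 0.79.
Take logs: α = ln 0.79 / ln(160/250) ≈ 0.52819.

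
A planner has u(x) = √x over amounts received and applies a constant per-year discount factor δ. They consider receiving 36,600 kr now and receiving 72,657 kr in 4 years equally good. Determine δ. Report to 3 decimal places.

Indifference means u(36600) = δ^4 · u(72657), so δ^4 = u(36600)/u(72657).
Since u(x) = √x, δ^4 = √(36600/72657) = 0.70974.
So δ = 0.70974^(1/4) ≈ 0.918.

δ ≈ 0.918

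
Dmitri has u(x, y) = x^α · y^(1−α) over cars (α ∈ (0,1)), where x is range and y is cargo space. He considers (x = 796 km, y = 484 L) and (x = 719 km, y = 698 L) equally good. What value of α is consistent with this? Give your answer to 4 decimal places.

α ≈ 0.7826

Set the two utilities equal: 796^α·484^(1−α) = 719^α·698^(1−α).
Rearrange to (796/719)^α = (698/484)^(1−α) and take logs: α·0.1017378 = (1−α)·0.3661342.
Thus α·(0.4678720) = 0.3661342, so α = 0.3661342/0.4678720 ≈ 0.7826.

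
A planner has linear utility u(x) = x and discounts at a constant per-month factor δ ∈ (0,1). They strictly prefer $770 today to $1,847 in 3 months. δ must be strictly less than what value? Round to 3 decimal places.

δ < 0.747

Comparing present values: 770 > δ^3·1847.
Dividing by 1847: δ^3 < 0.41689. Both sides are positive, so the cube root keeps the direction.
δ < (770/1847)^(1/3) ≈ 0.747.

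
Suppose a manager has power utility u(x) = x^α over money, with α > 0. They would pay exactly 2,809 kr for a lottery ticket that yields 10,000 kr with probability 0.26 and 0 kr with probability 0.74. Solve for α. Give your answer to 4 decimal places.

The lottery's expected utility is 0.26·u(10000) + 0.74·u(0) = 0.26·10000^α (since u(0) = 0 for α > 0).
Indifference: 2809^α = 0.26·10000^α, so (2809/10000)^α = 0.26.
Take logs: α = ln 0.26 / ln(2809/10000) ≈ 1.060891.

α ≈ 1.0609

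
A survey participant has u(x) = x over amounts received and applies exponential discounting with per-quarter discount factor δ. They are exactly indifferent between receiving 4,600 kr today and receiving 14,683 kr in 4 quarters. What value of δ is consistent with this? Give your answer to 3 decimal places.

δ ≈ 0.748

Indifference means u(4600) = δ^4 · u(14683), so δ^4 = u(4600)/u(14683).
With u(x) = x: δ^4 = 4600/14683 = 0.31329.
Taking the 4th root: δ = 0.31329^(1/4) ≈ 0.748.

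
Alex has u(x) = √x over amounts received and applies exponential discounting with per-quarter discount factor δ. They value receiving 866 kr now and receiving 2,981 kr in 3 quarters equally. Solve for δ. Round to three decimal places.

Indifference means u(866) = δ^3 · u(2981), so δ^3 = u(866)/u(2981).
Since u(x) = √x, δ^3 = √(866/2981) = 0.53899.
Hence δ = (0.53899)^(1/3) = 0.81382.

δ ≈ 0.814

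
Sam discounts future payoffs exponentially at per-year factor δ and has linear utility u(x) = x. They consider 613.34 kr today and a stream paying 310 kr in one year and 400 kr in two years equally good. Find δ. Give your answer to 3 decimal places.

Equating present values: 613.34 = 310δ + 400δ².
That is, 400δ² + 310δ − 613.34 = 0, a quadratic in δ.
δ = (−310 + √(310² + 4·400·613.34)) / (2·400) = (−310 + √1077444.00) / 800 ≈ 0.910.

δ ≈ 0.910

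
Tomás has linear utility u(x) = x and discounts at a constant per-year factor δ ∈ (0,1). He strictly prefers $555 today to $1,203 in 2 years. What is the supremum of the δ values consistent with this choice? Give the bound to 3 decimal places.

δ < 0.679

Under u(x) = x this choice says 555 > δ^2·1203.
Dividing by 1203: δ^2 < 0.46135. Both sides are positive, so the square root keeps the direction.
δ < 0.46135^(1/2) = 0.679.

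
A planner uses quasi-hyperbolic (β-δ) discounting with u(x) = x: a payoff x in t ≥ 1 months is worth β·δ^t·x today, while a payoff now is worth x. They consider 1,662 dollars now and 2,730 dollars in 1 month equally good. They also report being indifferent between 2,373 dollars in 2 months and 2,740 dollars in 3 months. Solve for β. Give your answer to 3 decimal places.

β ≈ 0.703

Both payoffs in the second observation are in the future, so β drops out: δ^2·2373 = δ^3·2740 ⇒ δ = 2373/2740 = 0.86606.
The first indifference: 1662 = β·δ·2730, so β = 1662/(δ·2730) = 1662/(0.86606·2730) ≈ 0.703.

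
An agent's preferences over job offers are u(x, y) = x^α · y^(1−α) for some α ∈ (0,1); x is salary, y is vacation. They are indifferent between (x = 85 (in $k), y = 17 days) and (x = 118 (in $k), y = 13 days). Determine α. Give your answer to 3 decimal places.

The Cobb–Douglas utilities coincide, so 85^α·17^(1−α) = 118^α·13^(1−α).
(85/118)^α = (13/17)^(1−α); take logs: α·ln(85/118) = (1−α)·ln(13/17), i.e. α·-0.328033 = (1−α)·-0.268264.
With A = -0.328033 and B = -0.268264: α·A = (1−α)·B, so α = B/(A+B) = -0.268264/-0.596297 ≈ 0.450.

α ≈ 0.450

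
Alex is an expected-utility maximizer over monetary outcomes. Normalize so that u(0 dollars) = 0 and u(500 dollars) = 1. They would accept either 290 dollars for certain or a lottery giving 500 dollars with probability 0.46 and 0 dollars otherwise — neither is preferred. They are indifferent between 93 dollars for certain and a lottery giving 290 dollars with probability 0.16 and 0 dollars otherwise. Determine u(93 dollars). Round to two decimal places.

0.07

First, u(290 dollars) = 0.46·u(500 dollars) + 0.54·u(0 dollars) = 0.46.
Then u(93 dollars) = 0.16·u(290 dollars) + 0.84·u(0 dollars) = 0.16·0.46 + 0.84·0.00 = 0.0736.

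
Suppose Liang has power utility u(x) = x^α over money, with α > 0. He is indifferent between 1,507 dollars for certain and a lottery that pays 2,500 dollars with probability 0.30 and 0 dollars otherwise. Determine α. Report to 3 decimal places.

α ≈ 2.379

The lottery's expected utility is 0.30·u(2500) + 0.70·u(0) = 0.30·2500^α (since u(0) = 0 for α > 0).
Indifference: 1507^α = 0.30·2500^α, so (1507/2500)^α = 0.30.
α = ln(0.30) / ln(1507/2500) = -1.203973/-0.506170 ≈ 2.379.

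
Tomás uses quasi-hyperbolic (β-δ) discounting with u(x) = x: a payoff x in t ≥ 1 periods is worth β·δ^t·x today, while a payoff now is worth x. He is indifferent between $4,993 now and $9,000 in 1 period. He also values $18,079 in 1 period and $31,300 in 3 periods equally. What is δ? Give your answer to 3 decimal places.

From the later pair, β·δ^1·18079 = β·δ^3·31300; dividing through, δ^2 = 18079/31300 = 0.57760, so δ = 0.76000.

δ ≈ 0.760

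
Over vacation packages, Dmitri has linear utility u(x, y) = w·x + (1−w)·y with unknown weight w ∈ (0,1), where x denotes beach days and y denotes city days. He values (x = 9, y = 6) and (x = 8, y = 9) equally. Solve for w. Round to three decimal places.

Equating utilities: w·9 + (1−w)·6 = w·8 + (1−w)·9.
Rearranging, 1·w − 3·(1−w) = 0.
Hence w = 3/(1+3) = 3/4 = 0.750.

w = 0.750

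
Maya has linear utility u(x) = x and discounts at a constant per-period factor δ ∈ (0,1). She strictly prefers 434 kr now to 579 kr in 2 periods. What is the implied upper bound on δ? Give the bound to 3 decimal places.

δ < 0.866

Under u(x) = x this choice says 434 > δ^2·579.
So δ^2 < 434/579 = 0.74957; taking the square root of both positive sides preserves the inequality.
δ < (434/579)^(1/2) ≈ 0.866.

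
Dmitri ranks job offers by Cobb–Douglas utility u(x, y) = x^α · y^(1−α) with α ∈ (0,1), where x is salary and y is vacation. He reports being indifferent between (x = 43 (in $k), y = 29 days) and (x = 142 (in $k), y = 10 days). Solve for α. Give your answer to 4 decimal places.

Set the two utilities equal: 43^α·29^(1−α) = 142^α·10^(1−α).
(43/142)^α = (10/29)^(1−α); take logs: α·ln(43/142) = (1−α)·ln(10/29), i.e. α·-1.1946269 = (1−α)·-1.0647107.
Thus α·(-2.2593376) = -1.0647107, so α = -1.0647107/-2.2593376 ≈ 0.4712.

α ≈ 0.4712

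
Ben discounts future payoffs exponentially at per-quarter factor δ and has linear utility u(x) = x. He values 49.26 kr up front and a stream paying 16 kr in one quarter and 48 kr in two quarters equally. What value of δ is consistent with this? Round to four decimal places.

δ ≈ 0.8600

The stream is worth 16δ + 48δ² today, so 16δ + 48δ² = 49.26.
Rearranged: 48δ² + 16δ − 49.26 = 0.
By the quadratic formula (taking the positive root), δ = (−16 + √9713.92) / 96 ≈ 0.8600.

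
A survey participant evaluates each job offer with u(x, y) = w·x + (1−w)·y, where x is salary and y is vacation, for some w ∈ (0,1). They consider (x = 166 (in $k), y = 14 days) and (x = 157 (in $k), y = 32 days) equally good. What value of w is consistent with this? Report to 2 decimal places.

Equating utilities: w·166 + (1−w)·14 = w·157 + (1−w)·32.
Rearranging, 9·w − 18·(1−w) = 0.
The marginal rate of substitution is 18/9, so w = 18/(9+18) = 0.67.

w = 0.67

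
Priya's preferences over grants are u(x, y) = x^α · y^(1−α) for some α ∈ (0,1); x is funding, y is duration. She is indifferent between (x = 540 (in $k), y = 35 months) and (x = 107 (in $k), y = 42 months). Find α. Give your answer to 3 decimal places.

Set the two utilities equal: 540^α·35^(1−α) = 107^α·42^(1−α).
(540/107)^α = (42/35)^(1−α); take logs: α·ln(540/107) = (1−α)·ln(42/35), i.e. α·1.618740 = (1−α)·0.182322.
So α/(1−α) = (0.182322)/(1.618740) = 0.112632, and α = 0.112632/1.112632 ≈ 0.101.

α ≈ 0.101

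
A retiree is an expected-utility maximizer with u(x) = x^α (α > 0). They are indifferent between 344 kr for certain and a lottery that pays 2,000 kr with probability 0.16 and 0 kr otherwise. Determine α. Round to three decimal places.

The lottery's expected utility is 0.16·u(2000) + 0.84·u(0) = 0.16·2000^α (since u(0) = 0 for α > 0).
Indifference: 344^α = 0.16·2000^α, so (344/2000)^α = 0.16.
α = ln(0.16) / ln(344/2000) = -1.832581/-1.760261 ≈ 1.041.

α ≈ 1.041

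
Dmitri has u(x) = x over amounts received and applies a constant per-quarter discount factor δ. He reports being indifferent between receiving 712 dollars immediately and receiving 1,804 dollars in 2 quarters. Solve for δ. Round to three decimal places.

δ ≈ 0.628

Equating discounted utilities: u(712) = δ^2·u(1804) ⇒ δ^2 = u(712)/u(1804).
With u(x) = x: δ^2 = 712/1804 = 0.39468.
So δ = 0.39468^(1/2) ≈ 0.628.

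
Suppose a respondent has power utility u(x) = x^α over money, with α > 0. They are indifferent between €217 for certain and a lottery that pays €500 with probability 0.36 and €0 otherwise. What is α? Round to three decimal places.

α ≈ 1.224

Since u(0) = 0, the lottery's EU is 0.36·500^α.
Setting u(217) equal to that: 217^α = 0.36·500^α ⇒ (217/500)^α = 0.36.
Taking logs: α·ln(217/500) = ln(0.36), so α = -1.021651 / -0.834711 ≈ 1.224.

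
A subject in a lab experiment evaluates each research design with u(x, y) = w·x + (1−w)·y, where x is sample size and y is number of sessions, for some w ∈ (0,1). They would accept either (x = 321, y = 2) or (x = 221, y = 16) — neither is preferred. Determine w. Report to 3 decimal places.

w = 0.123

Indifference: w·321 + (1−w)·2 = w·221 + (1−w)·16.
Collecting terms: w·100 = (1−w)·14.
So w/(1−w) = 14/100 = 0.1400, giving w = 14/(100+14) = 0.123.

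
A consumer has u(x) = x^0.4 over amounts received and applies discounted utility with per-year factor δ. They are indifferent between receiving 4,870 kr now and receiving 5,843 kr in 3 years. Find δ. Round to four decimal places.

δ ≈ 0.9760

The payoff in 3 years is discounted by δ^3, so u(4870) = δ^3·u(5843) and δ^3 = u(4870)/u(5843).
With u(x) = x^0.4: δ^3 = 4870^0.4/5843^0.4 = (4870/5843)^0.4 = 0.92973.
Taking the cube root: δ = 0.92973^(1/3) ≈ 0.9760.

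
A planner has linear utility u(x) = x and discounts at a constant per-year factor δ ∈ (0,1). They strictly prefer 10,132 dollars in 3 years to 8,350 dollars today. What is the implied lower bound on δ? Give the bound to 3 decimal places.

δ > 0.938

Under u(x) = x this choice says 8350 < δ^3·10132.
Dividing by 10132: δ^3 > 0.82412. Both sides are positive, so the cube root keeps the direction.
δ > (8350/10132)^(1/3) ≈ 0.938.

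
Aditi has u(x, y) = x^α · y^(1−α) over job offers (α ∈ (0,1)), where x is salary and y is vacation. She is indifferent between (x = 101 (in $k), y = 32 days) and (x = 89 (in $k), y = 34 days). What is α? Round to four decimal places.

α ≈ 0.3240

The Cobb–Douglas utilities coincide, so 101^α·32^(1−α) = 89^α·34^(1−α).
Rearrange to (101/89)^α = (34/32)^(1−α) and take logs: α·0.1264841 = (1−α)·0.0606246.
So α/(1−α) = (0.0606246)/(0.1264841) = 0.4793061, and α = 0.4793061/1.4793061 ≈ 0.3240.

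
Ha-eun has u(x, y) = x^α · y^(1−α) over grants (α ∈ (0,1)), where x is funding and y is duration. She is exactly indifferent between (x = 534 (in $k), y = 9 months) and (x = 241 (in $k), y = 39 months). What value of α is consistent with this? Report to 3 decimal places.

Indifference: 534^α · 9^(1−α) = 241^α · 39^(1−α).
Rearrange to (534/241)^α = (39/9)^(1−α) and take logs: α·0.795599 = (1−α)·1.466337.
So α/(1−α) = (1.466337)/(0.795599) = 1.843060, and α = 1.843060/2.843060 ≈ 0.648.

α ≈ 0.648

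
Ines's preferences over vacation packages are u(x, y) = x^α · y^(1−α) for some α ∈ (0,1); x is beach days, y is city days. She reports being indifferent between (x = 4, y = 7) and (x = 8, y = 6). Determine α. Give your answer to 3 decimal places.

The Cobb–Douglas utilities coincide, so 4^α·7^(1−α) = 8^α·6^(1−α).
Rearrange to (4/8)^α = (6/7)^(1−α) and take logs: α·-0.693147 = (1−α)·-0.154151.
With A = -0.693147 and B = -0.154151: α·A = (1−α)·B, so α = B/(A+B) = -0.154151/-0.847298 ≈ 0.182.

α ≈ 0.182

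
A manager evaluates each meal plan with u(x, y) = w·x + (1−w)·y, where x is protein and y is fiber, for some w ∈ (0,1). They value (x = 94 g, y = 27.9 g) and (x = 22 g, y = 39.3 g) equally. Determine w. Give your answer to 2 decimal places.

Indifference: w·94 + (1−w)·27.9 = w·22 + (1−w)·39.3.
w·(94−22) = (1−w)·(39.3−27.9), i.e. w·72 = (1−w)·11.4.
The marginal rate of substitution is 11.4/72, so w = 11.4/(72+11.4) = 0.14.

w = 0.14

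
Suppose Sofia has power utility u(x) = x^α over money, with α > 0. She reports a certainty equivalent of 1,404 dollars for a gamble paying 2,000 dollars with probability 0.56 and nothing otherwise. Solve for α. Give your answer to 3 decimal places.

The lottery's expected utility is 0.56·u(2000) + 0.44·u(0) = 0.56·2000^α (since u(0) = 0 for α > 0).
Indifference: 1404^α = 0.56·2000^α, so (1404/2000)^α = 0.56.
α = ln(0.56) / ln(1404/2000) = -0.579818/-0.353822 ≈ 1.639.

α ≈ 1.639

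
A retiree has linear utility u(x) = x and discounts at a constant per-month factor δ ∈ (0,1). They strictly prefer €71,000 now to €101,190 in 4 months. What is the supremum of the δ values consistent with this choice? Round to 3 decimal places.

Comparing present values: 71000 > δ^4·101190.
Hence δ^4 < 71000/101190 = 0.70165, and x ↦ x^(1/4) is increasing on (0,∞).
δ < (71000/101190)^(1/4) ≈ 0.915.

δ < 0.915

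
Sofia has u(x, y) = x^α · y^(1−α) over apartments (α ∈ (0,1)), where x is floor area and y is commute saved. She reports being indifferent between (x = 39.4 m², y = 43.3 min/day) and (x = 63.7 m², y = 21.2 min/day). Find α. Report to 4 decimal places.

α ≈ 0.5978

Set the two utilities equal: 39.4^α·43.3^(1−α) = 63.7^α·21.2^(1−α).
(39.4/63.7)^α = (21.2/43.3)^(1−α); take logs: α·ln(39.4/63.7) = (1−α)·ln(21.2/43.3), i.e. α·-0.4804187 = (1−α)·-0.7141515.
So α/(1−α) = (-0.7141515)/(-0.4804187) = 1.4865189, and α = 1.4865189/2.4865189 ≈ 0.5978.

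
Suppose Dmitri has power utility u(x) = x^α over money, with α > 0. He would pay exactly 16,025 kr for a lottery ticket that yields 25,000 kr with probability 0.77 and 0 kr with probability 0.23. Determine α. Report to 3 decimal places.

α ≈ 0.588

Since u(0) = 0, the lottery's EU is 0.77·25000^α.
Equating: 16025^α = 0.77·25000^α, i.e. 0.6410^α = 0.77.
α = ln(0.77) / ln(16025/25000) = -0.261365/-0.444726 ≈ 0.588.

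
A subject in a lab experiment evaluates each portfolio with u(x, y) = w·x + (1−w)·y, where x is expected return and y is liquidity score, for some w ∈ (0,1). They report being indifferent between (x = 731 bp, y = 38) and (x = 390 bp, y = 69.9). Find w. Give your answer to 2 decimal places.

u(731,38) = u(390,69.9) means w·731 + (1−w)·38 = w·390 + (1−w)·69.9.
Rearranging, 341·w − 31.9·(1−w) = 0.
So w/(1−w) = 31.9/341 = 0.0935, giving w = 31.9/(341+31.9) = 0.09.

w = 0.09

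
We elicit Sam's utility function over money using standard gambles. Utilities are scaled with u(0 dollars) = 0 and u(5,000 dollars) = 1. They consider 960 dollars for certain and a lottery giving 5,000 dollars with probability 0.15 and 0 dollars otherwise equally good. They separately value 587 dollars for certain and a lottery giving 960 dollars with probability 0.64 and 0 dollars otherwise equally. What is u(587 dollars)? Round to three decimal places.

The first gamble pins u(960 dollars): it must equal 0.15·1 + 0.85·0 = 0.15.
Chaining: u(587 dollars) = 0.64·0.15 + 0.36·0.00 = 0.0960.

0.096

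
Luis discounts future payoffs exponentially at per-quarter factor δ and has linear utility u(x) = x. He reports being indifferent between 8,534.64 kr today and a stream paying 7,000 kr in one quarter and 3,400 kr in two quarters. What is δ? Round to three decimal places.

The stream is worth 7000δ + 3400δ² today, so 7000δ + 3400δ² = 8534.64.
That is, 3400δ² + 7000δ − 8534.64 = 0, a quadratic in δ.
δ = (−7000 + √(7000² + 4·3400·8534.64)) / (2·3400) = (−7000 + √165071104.00) / 6800 ≈ 0.860.

δ ≈ 0.860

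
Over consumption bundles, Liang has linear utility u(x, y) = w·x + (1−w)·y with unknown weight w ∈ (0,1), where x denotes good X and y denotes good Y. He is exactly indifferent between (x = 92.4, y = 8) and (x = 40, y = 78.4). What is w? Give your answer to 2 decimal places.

Equating utilities: w·92.4 + (1−w)·8 = w·40 + (1−w)·78.4.
Collecting terms: w·52.4 = (1−w)·70.4.
So w/(1−w) = 70.4/52.4 = 1.3435, giving w = 70.4/(52.4+70.4) = 0.57.

w = 0.57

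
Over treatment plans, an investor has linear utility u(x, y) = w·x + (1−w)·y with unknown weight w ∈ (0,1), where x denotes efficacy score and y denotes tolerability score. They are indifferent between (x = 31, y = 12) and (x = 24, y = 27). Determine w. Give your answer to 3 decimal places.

Equating utilities: w·31 + (1−w)·12 = w·24 + (1−w)·27.
w·(31−24) = (1−w)·(27−12), i.e. w·7 = (1−w)·15.
Hence w = 15/(7+15) = 15/22 = 0.682.

w = 0.682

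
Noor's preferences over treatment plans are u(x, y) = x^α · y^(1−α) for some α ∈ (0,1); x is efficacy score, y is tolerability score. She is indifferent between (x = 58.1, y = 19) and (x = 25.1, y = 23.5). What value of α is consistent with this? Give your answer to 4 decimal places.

The Cobb–Douglas utilities coincide, so 58.1^α·19^(1−α) = 25.1^α·23.5^(1−α).
Taking logs: α·ln 58.1 + (1−α)·ln 19 = α·ln 25.1 + (1−α)·ln 23.5, i.e. α·0.8392978 = (1−α)·0.2125614.
So α/(1−α) = (0.2125614)/(0.8392978) = 0.2532610, and α = 0.2532610/1.2532610 ≈ 0.2021.

α ≈ 0.2021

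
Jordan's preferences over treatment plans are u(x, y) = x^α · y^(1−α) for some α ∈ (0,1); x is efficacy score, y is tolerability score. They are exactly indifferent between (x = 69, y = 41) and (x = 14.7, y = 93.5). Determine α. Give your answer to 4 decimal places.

The Cobb–Douglas utilities coincide, so 69^α·41^(1−α) = 14.7^α·93.5^(1−α).
(69/14.7)^α = (93.5/41)^(1−α); take logs: α·ln(69/14.7) = (1−α)·ln(93.5/41), i.e. α·1.5462590 = (1−α)·0.8243894.
With A = 1.5462590 and B = 0.8243894: α·A = (1−α)·B, so α = B/(A+B) = 0.8243894/2.3706484 ≈ 0.3477.

α ≈ 0.3477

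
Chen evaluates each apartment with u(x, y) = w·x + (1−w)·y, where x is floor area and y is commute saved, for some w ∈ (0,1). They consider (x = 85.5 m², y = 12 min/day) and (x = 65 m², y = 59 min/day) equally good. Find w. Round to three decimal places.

w = 0.696

Indifference: w·85.5 + (1−w)·12 = w·65 + (1−w)·59.
w·(85.5−65) = (1−w)·(59−12), i.e. w·20.5 = (1−w)·47.
The marginal rate of substitution is 47/20.5, so w = 47/(20.5+47) = 0.696.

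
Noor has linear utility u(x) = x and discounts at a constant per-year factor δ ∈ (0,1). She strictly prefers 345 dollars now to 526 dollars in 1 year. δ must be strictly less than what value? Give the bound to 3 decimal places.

δ < 0.656

Comparing present values: 345 > δ·526.
Dividing through by 526 gives δ < 0.65589.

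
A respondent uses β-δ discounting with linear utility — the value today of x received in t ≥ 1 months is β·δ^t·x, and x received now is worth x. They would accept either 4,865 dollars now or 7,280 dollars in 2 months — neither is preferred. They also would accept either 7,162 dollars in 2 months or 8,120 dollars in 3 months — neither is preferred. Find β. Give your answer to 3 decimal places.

From the later pair, β·δ^2·7162 = β·δ^3·8120; dividing through, δ = 7162/8120 = 0.88202.
Now use the now-vs-future pair: 4865 = β·δ^2·7280 gives β = 4865/(0.77796·7280) ≈ 0.859.

β ≈ 0.859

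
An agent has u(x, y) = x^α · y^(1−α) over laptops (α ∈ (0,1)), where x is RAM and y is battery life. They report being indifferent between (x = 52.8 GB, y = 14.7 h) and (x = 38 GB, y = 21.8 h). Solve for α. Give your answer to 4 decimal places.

α ≈ 0.5450

Indifference: 52.8^α · 14.7^(1−α) = 38^α · 21.8^(1−α).
Taking logs: α·ln 52.8 + (1−α)·ln 14.7 = α·ln 38 + (1−α)·ln 21.8, i.e. α·0.3289250 = (1−α)·0.3940625.
With A = 0.3289250 and B = 0.3940625: α·A = (1−α)·B, so α = B/(A+B) = 0.3940625/0.7229875 ≈ 0.5450.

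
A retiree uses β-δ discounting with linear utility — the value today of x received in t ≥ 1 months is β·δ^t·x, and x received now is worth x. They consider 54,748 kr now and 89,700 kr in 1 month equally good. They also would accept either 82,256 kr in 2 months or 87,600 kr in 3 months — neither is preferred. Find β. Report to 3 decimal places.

The second indifference involves only future payoffs, so β cancels: β·δ^2·82256 = β·δ^3·87600, giving δ = 82256/87600 = 0.93900.
Now use the now-vs-future pair: 54748 = β·δ·89700 gives β = 54748/(0.93900·89700) ≈ 0.650.

β ≈ 0.650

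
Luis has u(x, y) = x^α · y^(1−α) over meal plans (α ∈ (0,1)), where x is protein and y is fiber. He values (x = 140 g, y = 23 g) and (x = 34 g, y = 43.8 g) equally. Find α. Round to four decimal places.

α ≈ 0.3128

Set the two utilities equal: 140^α·23^(1−α) = 34^α·43.8^(1−α).
Rearrange to (140/34)^α = (43.8/23)^(1−α) and take logs: α·1.4152819 = (1−α)·0.6441396.
With A = 1.4152819 and B = 0.6441396: α·A = (1−α)·B, so α = B/(A+B) = 0.6441396/2.0594215 ≈ 0.3128.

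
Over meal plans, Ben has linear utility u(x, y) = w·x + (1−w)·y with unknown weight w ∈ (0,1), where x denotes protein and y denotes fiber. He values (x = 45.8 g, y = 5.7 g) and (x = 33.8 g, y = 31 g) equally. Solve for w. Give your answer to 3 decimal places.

w = 0.678

Indifference: w·45.8 + (1−w)·5.7 = w·33.8 + (1−w)·31.
w·(45.8−33.8) = (1−w)·(31−5.7), i.e. w·12 = (1−w)·25.3.
So w/(1−w) = 25.3/12 = 2.1083, giving w = 25.3/(12+25.3) = 0.678.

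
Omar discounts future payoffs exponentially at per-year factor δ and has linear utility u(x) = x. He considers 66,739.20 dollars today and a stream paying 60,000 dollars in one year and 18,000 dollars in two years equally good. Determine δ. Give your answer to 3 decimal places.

The stream is worth 60000δ + 18000δ² today, so 60000δ + 18000δ² = 66739.20.
Rearranged: 18000δ² + 60000δ − 66739.20 = 0.
The positive root is δ = [−60000 + √(60000² + 4·18000·66739.20)] / (2·18000) = (−60000 + 91680.000)/36000 ≈ 0.880.

δ ≈ 0.880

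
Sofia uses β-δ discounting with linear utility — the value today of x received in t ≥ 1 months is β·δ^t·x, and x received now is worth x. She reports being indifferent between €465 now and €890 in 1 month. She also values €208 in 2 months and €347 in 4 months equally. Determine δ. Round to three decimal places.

Both payoffs in the second observation are in the future, so β drops out: δ^2·208 = δ^4·347 ⇒ δ^2 = 208/347 = 0.59942, so δ = 0.77422.

δ ≈ 0.774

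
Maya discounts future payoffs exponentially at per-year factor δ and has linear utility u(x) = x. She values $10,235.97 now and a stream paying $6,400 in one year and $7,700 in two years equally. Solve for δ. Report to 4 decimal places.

Present value of the stream is 6400·δ + 7700·δ². Indifference gives 6400δ + 7700δ² = 10235.97.
That is, 7700δ² + 6400δ − 10235.97 = 0, a quadratic in δ.
The positive root is δ = [−6400 + √(6400² + 4·7700·10235.97)] / (2·7700) = (−6400 + 18874.000)/15400 ≈ 0.8100.

δ ≈ 0.8100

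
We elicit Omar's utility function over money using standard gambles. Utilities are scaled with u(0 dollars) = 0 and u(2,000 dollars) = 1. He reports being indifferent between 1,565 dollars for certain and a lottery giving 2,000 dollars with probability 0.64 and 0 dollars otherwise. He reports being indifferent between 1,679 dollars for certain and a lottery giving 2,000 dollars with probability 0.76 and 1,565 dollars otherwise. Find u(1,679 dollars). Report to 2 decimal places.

0.91

First, u(1,565 dollars) = 0.64·u(2,000 dollars) + 0.36·u(0 dollars) = 0.64.
The second indifference gives u(1,679 dollars) = 0.76·u(2,000 dollars) + 0.24·u(1,565 dollars) = 0.76·1.00 + 0.24·0.64 = 0.9136.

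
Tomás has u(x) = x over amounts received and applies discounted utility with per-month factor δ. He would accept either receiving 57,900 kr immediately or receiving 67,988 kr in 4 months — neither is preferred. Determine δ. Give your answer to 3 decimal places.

Equating discounted utilities: u(57900) = δ^4·u(67988) ⇒ δ^4 = u(57900)/u(67988).
With u(x) = x: δ^4 = 57900/67988 = 0.85162.
Taking the 4th root: δ = 0.85162^(1/4) ≈ 0.961.

δ ≈ 0.961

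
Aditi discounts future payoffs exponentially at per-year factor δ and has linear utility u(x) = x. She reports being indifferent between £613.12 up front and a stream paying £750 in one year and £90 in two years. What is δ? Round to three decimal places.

δ ≈ 0.750

Equating present values: 613.12 = 750δ + 90δ².
So 90δ² + 750δ − 613.12 = 0.
δ = (−750 + √(750² + 4·90·613.12)) / (2·90) = (−750 + √783223.20) / 180 ≈ 0.750.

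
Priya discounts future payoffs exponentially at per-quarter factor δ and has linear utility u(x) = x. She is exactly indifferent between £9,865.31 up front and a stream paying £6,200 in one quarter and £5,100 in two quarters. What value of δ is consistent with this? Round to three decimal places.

The stream is worth 6200δ + 5100δ² today, so 6200δ + 5100δ² = 9865.31.
So 5100δ² + 6200δ − 9865.31 = 0.
δ = (−6200 + √(6200² + 4·5100·9865.31)) / (2·5100) = (−6200 + √239692324.00) / 10200 ≈ 0.910.

δ ≈ 0.910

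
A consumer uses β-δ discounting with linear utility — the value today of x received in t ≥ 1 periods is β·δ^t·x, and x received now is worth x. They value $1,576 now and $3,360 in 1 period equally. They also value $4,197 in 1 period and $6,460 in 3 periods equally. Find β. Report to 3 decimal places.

From the later pair, β·δ^1·4197 = β·δ^3·6460; dividing through, δ^2 = 4197/6460 = 0.64969, so δ = 0.80603.
Substituting δ into 1576 = β·δ·3360: β = 1576/(2708.273) ≈ 0.582.

β ≈ 0.582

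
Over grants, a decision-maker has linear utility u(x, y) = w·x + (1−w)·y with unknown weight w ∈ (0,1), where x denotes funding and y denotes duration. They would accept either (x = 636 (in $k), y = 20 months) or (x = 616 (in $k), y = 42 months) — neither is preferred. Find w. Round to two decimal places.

Indifference: w·636 + (1−w)·20 = w·616 + (1−w)·42.
w·(636−616) = (1−w)·(42−20), i.e. w·20 = (1−w)·22.
So w/(1−w) = 22/20 = 1.1000, giving w = 22/(20+22) = 0.52.

w = 0.52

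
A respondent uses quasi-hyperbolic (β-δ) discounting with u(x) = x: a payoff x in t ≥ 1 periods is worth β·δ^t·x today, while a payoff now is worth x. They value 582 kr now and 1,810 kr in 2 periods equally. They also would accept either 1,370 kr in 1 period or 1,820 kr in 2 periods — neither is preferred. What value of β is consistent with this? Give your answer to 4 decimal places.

β ≈ 0.5675

From the later pair, β·δ^1·1370 = β·δ^2·1820; dividing through, δ = 1370/1820 = 0.75275.
The first indifference: 582 = β·δ^2·1810, so β = 582/(δ^2·1810) = 582/(0.56663·1810) ≈ 0.5675.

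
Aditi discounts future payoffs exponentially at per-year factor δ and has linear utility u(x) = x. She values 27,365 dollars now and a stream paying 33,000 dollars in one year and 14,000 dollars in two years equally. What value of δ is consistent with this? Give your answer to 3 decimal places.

Equating present values: 27365 = 33000δ + 14000δ².
Rearranged: 14000δ² + 33000δ − 27365 = 0.
The positive root is δ = [−33000 + √(33000² + 4·14000·27365)] / (2·14000) = (−33000 + 51200.000)/28000 ≈ 0.650.

δ ≈ 0.650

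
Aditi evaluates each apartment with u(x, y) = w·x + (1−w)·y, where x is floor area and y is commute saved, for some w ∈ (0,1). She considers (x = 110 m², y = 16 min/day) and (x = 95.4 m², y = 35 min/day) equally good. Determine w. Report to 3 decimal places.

Equating utilities: w·110 + (1−w)·16 = w·95.4 + (1−w)·35.
w·(110−95.4) = (1−w)·(35−16), i.e. w·14.6 = (1−w)·19.
So w/(1−w) = 19/14.6 = 1.3014, giving w = 19/(14.6+19) = 0.565.

w = 0.565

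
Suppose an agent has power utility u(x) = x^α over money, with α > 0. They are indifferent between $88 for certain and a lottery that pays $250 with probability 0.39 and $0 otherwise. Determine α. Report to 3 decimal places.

α ≈ 0.902

The lottery's expected utility is 0.39·u(250) + 0.61·u(0) = 0.39·250^α (since u(0) = 0 for α > 0).
Setting u(88) equal to that: 88^α = 0.39·250^α ⇒ (88/250)^α = 0.39.
Take logs: α = ln 0.39 / ln(88/250) ≈ 0.90182.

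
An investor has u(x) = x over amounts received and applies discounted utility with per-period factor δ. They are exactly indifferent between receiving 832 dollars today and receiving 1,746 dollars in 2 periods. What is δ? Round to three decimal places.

δ ≈ 0.690

Indifference means u(832) = δ^2 · u(1746), so δ^2 = u(832)/u(1746).
With u(x) = x: δ^2 = 832/1746 = 0.47652.
Taking the square root: δ = 0.47652^(1/2) ≈ 0.690.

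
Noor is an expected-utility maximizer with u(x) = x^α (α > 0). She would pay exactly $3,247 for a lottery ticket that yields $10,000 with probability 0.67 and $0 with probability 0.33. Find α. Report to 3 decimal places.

α ≈ 0.356

EU(lottery) = 0.67·10000^α + 0.33·0 = 0.67·10000^α.
Indifference: 3247^α = 0.67·10000^α, so (3247/10000)^α = 0.67.
α = ln(0.67) / ln(3247/10000) = -0.400478/-1.124854 ≈ 0.356.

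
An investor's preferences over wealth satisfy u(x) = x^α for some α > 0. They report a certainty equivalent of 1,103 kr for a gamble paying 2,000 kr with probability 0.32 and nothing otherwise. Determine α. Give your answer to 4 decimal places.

α ≈ 1.9147

Since u(0) = 0, the lottery's EU is 0.32·2000^α.
Setting u(1103) equal to that: 1103^α = 0.32·2000^α ⇒ (1103/2000)^α = 0.32.
α = ln(0.32) / ln(1103/2000) = -1.1394343/-0.5951134 ≈ 1.9147.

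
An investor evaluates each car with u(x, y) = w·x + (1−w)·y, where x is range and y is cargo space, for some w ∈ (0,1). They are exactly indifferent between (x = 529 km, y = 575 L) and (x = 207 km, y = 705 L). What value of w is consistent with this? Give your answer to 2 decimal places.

Equating utilities: w·529 + (1−w)·575 = w·207 + (1−w)·705.
w·(529−207) = (1−w)·(705−575), i.e. w·322 = (1−w)·130.
Hence w = 130/(322+130) = 130/452 = 0.29.

w = 0.29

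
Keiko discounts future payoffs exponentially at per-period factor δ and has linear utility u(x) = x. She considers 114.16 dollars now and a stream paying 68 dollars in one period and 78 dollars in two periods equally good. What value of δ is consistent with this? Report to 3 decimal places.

Equating present values: 114.16 = 68δ + 78δ².
Rearranged: 78δ² + 68δ − 114.16 = 0.
The positive root is δ = [−68 + √(68² + 4·78·114.16)] / (2·78) = (−68 + 200.604)/156 ≈ 0.850.

δ ≈ 0.850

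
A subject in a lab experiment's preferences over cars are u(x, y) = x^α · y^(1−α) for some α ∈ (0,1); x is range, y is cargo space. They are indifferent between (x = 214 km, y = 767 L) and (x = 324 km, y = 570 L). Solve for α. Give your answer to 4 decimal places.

Indifference: 214^α · 767^(1−α) = 324^α · 570^(1−α).
(214/324)^α = (570/767)^(1−α); take logs: α·ln(214/324) = (1−α)·ln(570/767), i.e. α·-0.4147675 = (1−α)·-0.2968504.
With A = -0.4147675 and B = -0.2968504: α·A = (1−α)·B, so α = B/(A+B) = -0.2968504/-0.7116179 ≈ 0.4171.

α ≈ 0.4171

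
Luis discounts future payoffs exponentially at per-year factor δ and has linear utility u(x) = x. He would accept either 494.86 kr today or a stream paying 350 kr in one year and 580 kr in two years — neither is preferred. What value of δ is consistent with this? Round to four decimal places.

Present value of the stream is 350·δ + 580·δ². Indifference gives 350δ + 580δ² = 494.86.
That is, 580δ² + 350δ − 494.86 = 0, a quadratic in δ.
δ = (−350 + √(350² + 4·580·494.86)) / (2·580) = (−350 + √1270575.20) / 1160 ≈ 0.6700.

δ ≈ 0.6700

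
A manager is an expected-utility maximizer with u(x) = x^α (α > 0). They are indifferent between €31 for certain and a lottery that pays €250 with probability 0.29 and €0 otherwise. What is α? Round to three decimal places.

The lottery's expected utility is 0.29·u(250) + 0.71·u(0) = 0.29·250^α (since u(0) = 0 for α > 0).
Indifference: 31^α = 0.29·250^α, so (31/250)^α = 0.29.
Taking logs: α·ln(31/250) = ln(0.29), so α = -1.237874 / -2.087474 ≈ 0.593.

α ≈ 0.593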